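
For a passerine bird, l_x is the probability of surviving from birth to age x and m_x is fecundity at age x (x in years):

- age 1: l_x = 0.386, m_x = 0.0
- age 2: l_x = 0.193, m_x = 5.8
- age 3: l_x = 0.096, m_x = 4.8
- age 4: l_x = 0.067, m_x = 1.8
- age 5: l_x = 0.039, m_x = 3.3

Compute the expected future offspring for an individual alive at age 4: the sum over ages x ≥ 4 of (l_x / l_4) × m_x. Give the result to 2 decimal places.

l_4 = 0.067. Conditional survival from age 4 to x is l_x / l_4.
  x=4: (0.067/0.067) × 1.8 = 1.8000
  x=5: (0.039/0.067) × 3.3 = 1.9209
Sum = 1.8000 + 1.9209 = 3.7209

3.72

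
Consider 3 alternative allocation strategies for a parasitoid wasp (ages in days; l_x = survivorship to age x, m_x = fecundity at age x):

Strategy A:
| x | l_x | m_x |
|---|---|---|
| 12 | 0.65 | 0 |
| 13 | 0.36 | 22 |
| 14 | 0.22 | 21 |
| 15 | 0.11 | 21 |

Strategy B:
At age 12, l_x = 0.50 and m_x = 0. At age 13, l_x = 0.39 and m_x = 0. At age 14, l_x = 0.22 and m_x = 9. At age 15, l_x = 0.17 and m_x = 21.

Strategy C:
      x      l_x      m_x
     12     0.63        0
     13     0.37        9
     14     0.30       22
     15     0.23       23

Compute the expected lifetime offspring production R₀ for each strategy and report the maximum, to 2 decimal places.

Strategy A: R₀ = 0.65×0 + 0.36×22 + 0.22×21 + 0.11×21 = 14.8500
Strategy B: R₀ = 0.50×0 + 0.39×0 + 0.22×9 + 0.17×21 = 5.5500
Strategy C: R₀ = 0.63×0 + 0.37×9 + 0.30×22 + 0.23×23 = 15.2200
Highest R₀: strategy C with 15.2200.

15.22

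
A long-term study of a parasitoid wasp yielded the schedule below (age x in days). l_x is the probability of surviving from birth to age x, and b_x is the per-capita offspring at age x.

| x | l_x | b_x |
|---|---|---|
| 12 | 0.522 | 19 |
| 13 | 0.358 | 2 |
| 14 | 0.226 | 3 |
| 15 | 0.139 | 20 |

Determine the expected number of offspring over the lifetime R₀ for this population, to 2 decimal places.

R₀ = Σ l_x b_x:
  age 12: 0.522 × 19 = 9.9180
  age 13: 0.358 × 2 = 0.7160
  age 14: 0.226 × 3 = 0.6780
  age 15: 0.139 × 20 = 2.7800
R₀ = 9.9180 + 0.7160 + 0.6780 + 2.7800 = 14.0920

14.09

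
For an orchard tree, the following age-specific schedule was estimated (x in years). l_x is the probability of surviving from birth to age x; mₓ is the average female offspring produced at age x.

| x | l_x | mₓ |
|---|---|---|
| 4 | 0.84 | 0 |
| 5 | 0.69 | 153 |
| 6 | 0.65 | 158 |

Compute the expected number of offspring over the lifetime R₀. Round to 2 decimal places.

R₀ = Σ l_x mₓ:
  age 4: 0.84 × 0 = 0.0000
  age 5: 0.69 × 153 = 105.5700
  age 6: 0.65 × 158 = 102.7000
R₀ = 0.0000 + 105.5700 + 102.7000 = 208.2700

208.27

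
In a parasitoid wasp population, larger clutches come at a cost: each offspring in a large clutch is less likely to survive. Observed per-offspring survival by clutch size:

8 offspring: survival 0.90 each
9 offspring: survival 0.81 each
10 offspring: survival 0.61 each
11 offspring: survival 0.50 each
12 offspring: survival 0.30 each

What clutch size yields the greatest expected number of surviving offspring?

Expected surviving offspring = c × s(c):
  c=8: 8 × 0.90 = 7.200
  c=9: 9 × 0.81 = 7.290
  c=10: 10 × 0.61 = 6.100
  c=11: 11 × 0.50 = 5.500
  c=12: 12 × 0.30 = 3.600
Maximum at c = 9 (7.290 surviving offspring).

9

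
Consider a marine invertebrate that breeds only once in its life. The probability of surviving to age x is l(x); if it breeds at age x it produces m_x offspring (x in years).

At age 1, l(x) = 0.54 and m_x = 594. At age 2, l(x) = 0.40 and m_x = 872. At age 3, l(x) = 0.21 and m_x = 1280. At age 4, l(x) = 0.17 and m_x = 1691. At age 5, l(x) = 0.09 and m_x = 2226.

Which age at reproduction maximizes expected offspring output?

2

Expected offspring if breeding at age x = l(x) × m_x:
  age 1: 0.54 × 594 = 320.760
  age 2: 0.40 × 872 = 348.800
  age 3: 0.21 × 1280 = 268.800
  age 4: 0.17 × 1691 = 287.470
  age 5: 0.09 × 2226 = 200.340
Maximum at age 2 (348.800).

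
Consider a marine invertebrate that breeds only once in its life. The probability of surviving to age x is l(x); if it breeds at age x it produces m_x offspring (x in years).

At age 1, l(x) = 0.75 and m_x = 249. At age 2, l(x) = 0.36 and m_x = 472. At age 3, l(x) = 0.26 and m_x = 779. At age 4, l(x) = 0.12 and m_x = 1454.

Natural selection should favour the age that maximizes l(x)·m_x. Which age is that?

3

Expected offspring if breeding at age x = l(x) × m_x:
  age 1: 0.75 × 249 = 186.750
  age 2: 0.36 × 472 = 169.920
  age 3: 0.26 × 779 = 202.540
  age 4: 0.12 × 1454 = 174.480
Maximum at age 3 (202.540).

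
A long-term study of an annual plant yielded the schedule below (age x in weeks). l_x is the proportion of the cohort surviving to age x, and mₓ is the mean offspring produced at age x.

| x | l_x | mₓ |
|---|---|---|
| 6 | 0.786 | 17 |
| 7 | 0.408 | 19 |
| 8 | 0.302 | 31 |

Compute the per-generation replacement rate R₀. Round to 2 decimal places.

R₀ = Σ l_x mₓ:
  age 6: 0.786 × 17 = 13.3620
  age 7: 0.408 × 19 = 7.7520
  age 8: 0.302 × 31 = 9.3620
R₀ = 13.3620 + 7.7520 + 9.3620 = 30.4760

30.48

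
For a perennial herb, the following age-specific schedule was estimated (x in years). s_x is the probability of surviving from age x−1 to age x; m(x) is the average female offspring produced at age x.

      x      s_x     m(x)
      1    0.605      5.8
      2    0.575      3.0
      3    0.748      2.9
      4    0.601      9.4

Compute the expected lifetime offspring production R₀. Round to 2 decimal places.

Survivorship from birth: l_x = s_1·s_2·…·s_x.
  l_1 = 0.60500
  l_2 = 0.34787
  l_3 = 0.26021
  l_4 = 0.15639
R₀ = Σ l_x m(x):
  age 1: 0.60500 × 5.8 = 3.5090
  age 2: 0.34787 × 3.0 = 1.0436
  age 3: 0.26021 × 2.9 = 0.7546
  age 4: 0.15639 × 9.4 = 1.4701
R₀ = 3.5090 + 1.0436 + 0.7546 + 1.4701 = 6.7773

6.78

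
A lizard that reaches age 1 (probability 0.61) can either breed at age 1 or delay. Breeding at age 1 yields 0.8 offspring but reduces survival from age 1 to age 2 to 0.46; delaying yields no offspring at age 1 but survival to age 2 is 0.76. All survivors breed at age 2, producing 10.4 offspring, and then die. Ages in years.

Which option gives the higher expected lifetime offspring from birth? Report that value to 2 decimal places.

breed at age 1: R₀ = 0.61 × (0.8 + 0.46 × 10.4) = 0.61 × 5.5840 = 3.4062
delay to age 2: R₀ = 0.61 × (0.76 × 10.4) = 0.61 × 7.9040 = 4.8214
Higher: delay to age 2 (4.8214).

4.82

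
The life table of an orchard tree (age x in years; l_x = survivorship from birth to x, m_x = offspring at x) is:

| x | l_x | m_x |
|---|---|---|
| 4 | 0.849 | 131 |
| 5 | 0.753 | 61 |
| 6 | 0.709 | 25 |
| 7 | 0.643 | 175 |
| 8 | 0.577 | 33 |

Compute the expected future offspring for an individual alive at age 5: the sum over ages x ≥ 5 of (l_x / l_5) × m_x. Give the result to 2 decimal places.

259.26

l_5 = 0.753. Conditional survival from age 5 to x is l_x / l_5.
  x=5: (0.753/0.753) × 61 = 61.0000
  x=6: (0.709/0.753) × 25 = 23.5392
  x=7: (0.643/0.753) × 175 = 149.4356
  x=8: (0.577/0.753) × 33 = 25.2869
Sum = 61.0000 + 23.5392 + 149.4356 + 25.2869 = 259.2616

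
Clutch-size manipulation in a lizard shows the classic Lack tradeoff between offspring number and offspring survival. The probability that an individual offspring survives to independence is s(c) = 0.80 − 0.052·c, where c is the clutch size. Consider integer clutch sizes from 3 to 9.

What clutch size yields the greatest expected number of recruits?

Expected recruits = c × s(c):
  c=3: 3 × 0.644 = 1.932
  c=4: 4 × 0.592 = 2.368
  c=5: 5 × 0.540 = 2.700
  c=6: 6 × 0.488 = 2.928
  c=7: 7 × 0.436 = 3.052
  c=8: 8 × 0.384 = 3.072
  c=9: 9 × 0.332 = 2.988
Maximum at c = 8 (3.072 recruits).

8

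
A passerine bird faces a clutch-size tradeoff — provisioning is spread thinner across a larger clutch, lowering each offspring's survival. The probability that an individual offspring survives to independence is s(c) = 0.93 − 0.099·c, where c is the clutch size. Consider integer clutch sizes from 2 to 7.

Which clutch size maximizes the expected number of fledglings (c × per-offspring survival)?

5

Expected fledglings = c × s(c):
  c=2: 2 × 0.732 = 1.464
  c=3: 3 × 0.633 = 1.899
  c=4: 4 × 0.534 = 2.136
  c=5: 5 × 0.435 = 2.175
  c=6: 6 × 0.336 = 2.016
  c=7: 7 × 0.237 = 1.659
Maximum at c = 5 (2.175 fledglings).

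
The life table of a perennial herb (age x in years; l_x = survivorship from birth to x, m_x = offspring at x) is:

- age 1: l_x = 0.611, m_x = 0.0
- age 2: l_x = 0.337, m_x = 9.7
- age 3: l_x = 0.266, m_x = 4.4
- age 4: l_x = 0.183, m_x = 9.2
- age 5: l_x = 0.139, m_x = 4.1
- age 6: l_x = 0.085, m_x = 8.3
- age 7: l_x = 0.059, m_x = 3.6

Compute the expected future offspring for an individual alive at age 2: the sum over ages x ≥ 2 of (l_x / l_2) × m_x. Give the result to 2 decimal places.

22.58

l_2 = 0.337. Conditional survival from age 2 to x is l_x / l_2.
  x=2: (0.337/0.337) × 9.7 = 9.7000
  x=3: (0.266/0.337) × 4.4 = 3.4730
  x=4: (0.183/0.337) × 9.2 = 4.9958
  x=5: (0.139/0.337) × 4.1 = 1.6911
  x=6: (0.085/0.337) × 8.3 = 2.0935
  x=7: (0.059/0.337) × 3.6 = 0.6303
Sum = 9.7000 + 3.4730 + 4.9958 + 1.6911 + 2.0935 + 0.6303 = 22.5837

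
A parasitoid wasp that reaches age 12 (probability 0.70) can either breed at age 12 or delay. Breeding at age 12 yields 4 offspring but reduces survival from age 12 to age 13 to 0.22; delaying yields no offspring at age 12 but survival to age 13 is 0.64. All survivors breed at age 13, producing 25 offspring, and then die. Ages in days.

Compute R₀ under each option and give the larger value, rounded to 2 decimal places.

11.20

breed at age 12: R₀ = 0.70 × (4 + 0.22 × 25) = 0.70 × 9.5000 = 6.6500
delay to age 13: R₀ = 0.70 × (0.64 × 25) = 0.70 × 16.0000 = 11.2000
Higher: delay to age 13 (11.2000).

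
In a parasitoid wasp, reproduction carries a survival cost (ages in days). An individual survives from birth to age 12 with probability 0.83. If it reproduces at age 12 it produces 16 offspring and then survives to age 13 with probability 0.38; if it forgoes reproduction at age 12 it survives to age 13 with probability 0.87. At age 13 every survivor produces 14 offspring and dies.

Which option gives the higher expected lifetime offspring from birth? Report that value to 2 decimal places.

17.70

breed at age 12: R₀ = 0.83 × (16 + 0.38 × 14) = 0.83 × 21.3200 = 17.6956
delay to age 13: R₀ = 0.83 × (0.87 × 14) = 0.83 × 12.1800 = 10.1094
Higher: breed at age 12 (17.6956).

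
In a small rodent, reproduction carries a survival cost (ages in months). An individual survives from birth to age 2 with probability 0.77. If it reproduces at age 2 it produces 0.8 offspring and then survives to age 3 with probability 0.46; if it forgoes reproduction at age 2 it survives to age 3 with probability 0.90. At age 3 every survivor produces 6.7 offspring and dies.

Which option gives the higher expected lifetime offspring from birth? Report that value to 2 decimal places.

4.64

breed at age 2: R₀ = 0.77 × (0.8 + 0.46 × 6.7) = 0.77 × 3.8820 = 2.9891
delay to age 3: R₀ = 0.77 × (0.90 × 6.7) = 0.77 × 6.0300 = 4.6431
Higher: delay to age 3 (4.6431).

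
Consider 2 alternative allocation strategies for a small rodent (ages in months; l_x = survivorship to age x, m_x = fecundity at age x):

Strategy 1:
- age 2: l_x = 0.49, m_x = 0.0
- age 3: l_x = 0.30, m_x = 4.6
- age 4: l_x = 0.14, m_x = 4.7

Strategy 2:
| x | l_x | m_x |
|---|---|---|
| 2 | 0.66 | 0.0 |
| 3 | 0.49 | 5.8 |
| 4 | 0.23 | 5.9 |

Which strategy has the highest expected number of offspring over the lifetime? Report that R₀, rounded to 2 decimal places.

4.20

Strategy 1: R₀ = 0.49×0.0 + 0.30×4.6 + 0.14×4.7 = 2.0380
Strategy 2: R₀ = 0.66×0.0 + 0.49×5.8 + 0.23×5.9 = 4.1990
Highest R₀: strategy 2 with 4.1990.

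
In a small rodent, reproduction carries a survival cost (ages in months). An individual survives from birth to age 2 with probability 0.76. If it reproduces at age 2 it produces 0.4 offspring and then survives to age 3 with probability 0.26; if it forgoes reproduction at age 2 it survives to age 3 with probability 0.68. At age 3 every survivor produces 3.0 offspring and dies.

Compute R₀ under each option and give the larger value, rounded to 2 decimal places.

1.55

breed at age 2: R₀ = 0.76 × (0.4 + 0.26 × 3.0) = 0.76 × 1.1800 = 0.8968
delay to age 3: R₀ = 0.76 × (0.68 × 3.0) = 0.76 × 2.0400 = 1.5504
Higher: delay to age 3 (1.5504).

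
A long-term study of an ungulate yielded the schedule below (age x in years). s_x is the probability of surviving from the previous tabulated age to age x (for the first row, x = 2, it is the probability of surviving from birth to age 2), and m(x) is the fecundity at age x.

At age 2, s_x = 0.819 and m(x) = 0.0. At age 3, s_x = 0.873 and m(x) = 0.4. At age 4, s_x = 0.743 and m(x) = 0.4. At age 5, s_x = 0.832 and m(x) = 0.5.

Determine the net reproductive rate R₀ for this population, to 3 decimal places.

Survivorship from birth: l_x = s_2·s_3·…·s_x.
  l_2 = 0.81900
  l_3 = 0.71499
  l_4 = 0.53124
  l_5 = 0.44199
R₀ = Σ l_x m(x):
  age 2: 0.81900 × 0.0 = 0.0000
  age 3: 0.71499 × 0.4 = 0.2860
  age 4: 0.53124 × 0.4 = 0.2125
  age 5: 0.44199 × 0.5 = 0.2210
R₀ = 0.0000 + 0.2860 + 0.2125 + 0.2210 = 0.7195

0.719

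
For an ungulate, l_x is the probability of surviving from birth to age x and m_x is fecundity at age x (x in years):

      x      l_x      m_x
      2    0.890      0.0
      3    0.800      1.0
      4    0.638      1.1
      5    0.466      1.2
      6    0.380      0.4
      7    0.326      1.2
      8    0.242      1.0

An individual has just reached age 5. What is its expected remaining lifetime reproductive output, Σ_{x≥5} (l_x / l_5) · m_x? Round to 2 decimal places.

2.88

l_5 = 0.466. Conditional survival from age 5 to x is l_x / l_5.
  x=5: (0.466/0.466) × 1.2 = 1.2000
  x=6: (0.380/0.466) × 0.4 = 0.3262
  x=7: (0.326/0.466) × 1.2 = 0.8395
  x=8: (0.242/0.466) × 1.0 = 0.5193
Sum = 1.2000 + 0.3262 + 0.8395 + 0.5193 = 2.8850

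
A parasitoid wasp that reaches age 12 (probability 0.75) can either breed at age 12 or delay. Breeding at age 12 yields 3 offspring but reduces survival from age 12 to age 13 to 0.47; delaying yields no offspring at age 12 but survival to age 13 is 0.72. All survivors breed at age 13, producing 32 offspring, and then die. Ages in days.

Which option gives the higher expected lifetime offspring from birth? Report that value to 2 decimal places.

breed at age 12: R₀ = 0.75 × (3 + 0.47 × 32) = 0.75 × 18.0400 = 13.5300
delay to age 13: R₀ = 0.75 × (0.72 × 32) = 0.75 × 23.0400 = 17.2800
Higher: delay to age 13 (17.2800).

17.28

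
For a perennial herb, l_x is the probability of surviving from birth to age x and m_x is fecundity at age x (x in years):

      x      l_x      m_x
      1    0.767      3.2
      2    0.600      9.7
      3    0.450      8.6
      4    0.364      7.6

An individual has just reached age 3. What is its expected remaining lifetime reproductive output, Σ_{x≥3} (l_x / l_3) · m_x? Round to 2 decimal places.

14.75

l_3 = 0.450. Conditional survival from age 3 to x is l_x / l_3.
  x=3: (0.450/0.450) × 8.6 = 8.6000
  x=4: (0.364/0.450) × 7.6 = 6.1476
Sum = 8.6000 + 6.1476 = 14.7476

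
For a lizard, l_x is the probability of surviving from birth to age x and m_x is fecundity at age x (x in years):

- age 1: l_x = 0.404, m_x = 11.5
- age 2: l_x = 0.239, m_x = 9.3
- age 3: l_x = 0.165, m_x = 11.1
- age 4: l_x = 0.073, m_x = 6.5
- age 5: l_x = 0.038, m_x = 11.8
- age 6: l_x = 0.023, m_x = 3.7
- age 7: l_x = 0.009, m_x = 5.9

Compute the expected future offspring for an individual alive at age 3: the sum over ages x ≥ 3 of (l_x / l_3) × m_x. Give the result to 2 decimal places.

17.53

l_3 = 0.165. Conditional survival from age 3 to x is l_x / l_3.
  x=3: (0.165/0.165) × 11.1 = 11.1000
  x=4: (0.073/0.165) × 6.5 = 2.8758
  x=5: (0.038/0.165) × 11.8 = 2.7176
  x=6: (0.023/0.165) × 3.7 = 0.5158
  x=7: (0.009/0.165) × 5.9 = 0.3218
Sum = 11.1000 + 2.8758 + 2.7176 + 0.5158 + 0.3218 = 17.5309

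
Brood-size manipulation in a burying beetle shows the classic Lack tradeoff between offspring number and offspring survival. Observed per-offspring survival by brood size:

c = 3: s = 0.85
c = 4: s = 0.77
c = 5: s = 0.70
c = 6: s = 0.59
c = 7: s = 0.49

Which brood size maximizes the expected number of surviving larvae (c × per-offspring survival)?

6

Expected surviving larvae = c × s(c):
  c=3: 3 × 0.85 = 2.550
  c=4: 4 × 0.77 = 3.080
  c=5: 5 × 0.70 = 3.500
  c=6: 6 × 0.59 = 3.540
  c=7: 7 × 0.49 = 3.430
Maximum at c = 6 (3.540 surviving larvae).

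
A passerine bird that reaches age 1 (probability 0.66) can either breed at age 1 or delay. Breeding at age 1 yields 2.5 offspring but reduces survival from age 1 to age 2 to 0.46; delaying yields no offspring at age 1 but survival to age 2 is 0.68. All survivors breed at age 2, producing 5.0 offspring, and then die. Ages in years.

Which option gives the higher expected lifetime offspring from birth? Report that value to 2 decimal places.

3.17

breed at age 1: R₀ = 0.66 × (2.5 + 0.46 × 5.0) = 0.66 × 4.8000 = 3.1680
delay to age 2: R₀ = 0.66 × (0.68 × 5.0) = 0.66 × 3.4000 = 2.2440
Higher: breed at age 1 (3.1680).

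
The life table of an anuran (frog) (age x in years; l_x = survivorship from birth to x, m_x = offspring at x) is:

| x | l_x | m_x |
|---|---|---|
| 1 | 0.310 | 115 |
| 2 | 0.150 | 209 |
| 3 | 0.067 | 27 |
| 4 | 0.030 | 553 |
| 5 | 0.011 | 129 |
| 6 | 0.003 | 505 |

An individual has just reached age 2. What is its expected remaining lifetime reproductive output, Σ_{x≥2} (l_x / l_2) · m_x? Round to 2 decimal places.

351.22

l_2 = 0.150. Conditional survival from age 2 to x is l_x / l_2.
  x=2: (0.150/0.150) × 209 = 209.0000
  x=3: (0.067/0.150) × 27 = 12.0600
  x=4: (0.030/0.150) × 553 = 110.6000
  x=5: (0.011/0.150) × 129 = 9.4600
  x=6: (0.003/0.150) × 505 = 10.1000
Sum = 209.0000 + 12.0600 + 110.6000 + 9.4600 + 10.1000 = 351.2200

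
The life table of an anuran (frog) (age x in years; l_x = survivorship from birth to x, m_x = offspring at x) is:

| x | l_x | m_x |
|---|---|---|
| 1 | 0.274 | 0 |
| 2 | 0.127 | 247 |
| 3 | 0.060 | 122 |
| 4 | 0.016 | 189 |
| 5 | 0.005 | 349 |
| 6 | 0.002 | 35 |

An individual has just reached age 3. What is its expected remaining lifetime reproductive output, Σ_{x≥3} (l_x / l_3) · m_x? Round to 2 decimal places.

202.65

l_3 = 0.060. Conditional survival from age 3 to x is l_x / l_3.
  x=3: (0.060/0.060) × 122 = 122.0000
  x=4: (0.016/0.060) × 189 = 50.4000
  x=5: (0.005/0.060) × 349 = 29.0833
  x=6: (0.002/0.060) × 35 = 1.1667
Sum = 122.0000 + 50.4000 + 29.0833 + 1.1667 = 202.6500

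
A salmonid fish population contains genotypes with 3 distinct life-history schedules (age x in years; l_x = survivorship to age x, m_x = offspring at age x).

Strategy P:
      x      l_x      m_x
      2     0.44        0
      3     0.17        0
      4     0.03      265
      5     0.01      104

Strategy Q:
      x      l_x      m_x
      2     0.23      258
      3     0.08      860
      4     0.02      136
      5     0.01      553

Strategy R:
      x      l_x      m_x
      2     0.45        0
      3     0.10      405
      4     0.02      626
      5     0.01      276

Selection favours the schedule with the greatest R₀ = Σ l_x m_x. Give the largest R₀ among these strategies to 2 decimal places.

136.39

Strategy P: R₀ = 0.44×0 + 0.17×0 + 0.03×265 + 0.01×104 = 8.9900
Strategy Q: R₀ = 0.23×258 + 0.08×860 + 0.02×136 + 0.01×553 = 136.3900
Strategy R: R₀ = 0.45×0 + 0.10×405 + 0.02×626 + 0.01×276 = 55.7800
Highest R₀: strategy Q with 136.3900.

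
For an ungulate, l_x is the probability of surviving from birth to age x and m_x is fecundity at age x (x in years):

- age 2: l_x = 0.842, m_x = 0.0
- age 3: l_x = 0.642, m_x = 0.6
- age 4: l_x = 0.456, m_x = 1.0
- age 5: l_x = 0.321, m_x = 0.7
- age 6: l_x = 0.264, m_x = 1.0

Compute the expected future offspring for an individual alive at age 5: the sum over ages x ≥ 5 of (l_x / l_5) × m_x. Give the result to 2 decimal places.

l_5 = 0.321. Conditional survival from age 5 to x is l_x / l_5.
  x=5: (0.321/0.321) × 0.7 = 0.7000
  x=6: (0.264/0.321) × 1.0 = 0.8224
Sum = 0.7000 + 0.8224 = 1.5224

1.52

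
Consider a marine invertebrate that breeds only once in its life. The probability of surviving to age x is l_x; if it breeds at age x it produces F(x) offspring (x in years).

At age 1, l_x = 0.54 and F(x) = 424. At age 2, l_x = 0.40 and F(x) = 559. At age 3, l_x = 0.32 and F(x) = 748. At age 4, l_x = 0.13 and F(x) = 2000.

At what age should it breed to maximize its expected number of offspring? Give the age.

Expected offspring if breeding at age x = l_x × F(x):
  age 1: 0.54 × 424 = 228.960
  age 2: 0.40 × 559 = 223.600
  age 3: 0.32 × 748 = 239.360
  age 4: 0.13 × 2000 = 260.000
Maximum at age 4 (260.000).

4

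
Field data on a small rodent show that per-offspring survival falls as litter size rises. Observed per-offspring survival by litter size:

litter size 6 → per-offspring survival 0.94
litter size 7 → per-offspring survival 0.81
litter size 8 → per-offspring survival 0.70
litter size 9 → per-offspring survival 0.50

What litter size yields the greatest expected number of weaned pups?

Expected weaned pups = c × s(c):
  c=6: 6 × 0.94 = 5.640
  c=7: 7 × 0.81 = 5.670
  c=8: 8 × 0.70 = 5.600
  c=9: 9 × 0.50 = 4.500
Maximum at c = 7 (5.670 weaned pups).

7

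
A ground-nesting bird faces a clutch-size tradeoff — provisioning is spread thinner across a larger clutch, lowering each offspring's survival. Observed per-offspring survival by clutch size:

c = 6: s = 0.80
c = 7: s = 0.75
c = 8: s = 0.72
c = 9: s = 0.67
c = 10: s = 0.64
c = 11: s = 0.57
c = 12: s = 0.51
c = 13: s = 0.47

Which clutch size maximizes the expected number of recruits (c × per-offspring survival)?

Expected recruits = c × s(c):
  c=6: 6 × 0.80 = 4.800
  c=7: 7 × 0.75 = 5.250
  c=8: 8 × 0.72 = 5.760
  c=9: 9 × 0.67 = 6.030
  c=10: 10 × 0.64 = 6.400
  c=11: 11 × 0.57 = 6.270
  c=12: 12 × 0.51 = 6.120
  c=13: 13 × 0.47 = 6.110
Maximum at c = 10 (6.400 recruits).

10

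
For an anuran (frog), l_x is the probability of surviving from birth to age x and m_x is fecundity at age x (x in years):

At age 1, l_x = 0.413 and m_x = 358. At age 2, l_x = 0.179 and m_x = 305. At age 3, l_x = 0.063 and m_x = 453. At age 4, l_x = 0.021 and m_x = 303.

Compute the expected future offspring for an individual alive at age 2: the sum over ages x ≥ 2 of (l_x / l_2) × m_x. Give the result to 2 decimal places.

l_2 = 0.179. Conditional survival from age 2 to x is l_x / l_2.
  x=2: (0.179/0.179) × 305 = 305.0000
  x=3: (0.063/0.179) × 453 = 159.4358
  x=4: (0.021/0.179) × 303 = 35.5475
Sum = 305.0000 + 159.4358 + 35.5475 = 499.9832

499.98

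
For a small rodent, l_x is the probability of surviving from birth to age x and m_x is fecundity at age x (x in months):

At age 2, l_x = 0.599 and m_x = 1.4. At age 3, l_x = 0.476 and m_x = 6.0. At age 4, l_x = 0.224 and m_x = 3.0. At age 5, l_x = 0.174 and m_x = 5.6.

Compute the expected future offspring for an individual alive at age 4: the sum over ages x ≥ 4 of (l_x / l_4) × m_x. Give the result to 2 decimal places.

l_4 = 0.224. Conditional survival from age 4 to x is l_x / l_4.
  x=4: (0.224/0.224) × 3.0 = 3.0000
  x=5: (0.174/0.224) × 5.6 = 4.3500
Sum = 3.0000 + 4.3500 = 7.3500

7.35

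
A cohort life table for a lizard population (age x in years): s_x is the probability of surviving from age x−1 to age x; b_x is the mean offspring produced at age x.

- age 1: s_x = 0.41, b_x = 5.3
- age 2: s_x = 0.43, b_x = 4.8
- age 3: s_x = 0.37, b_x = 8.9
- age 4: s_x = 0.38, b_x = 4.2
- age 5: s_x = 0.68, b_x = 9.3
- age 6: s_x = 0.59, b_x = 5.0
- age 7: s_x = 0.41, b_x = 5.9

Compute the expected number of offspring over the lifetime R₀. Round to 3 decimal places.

Survivorship from birth: l_x = s_1·s_2·…·s_x.
  l_1 = 0.41000
  l_2 = 0.17630
  l_3 = 0.06523
  l_4 = 0.02479
  l_5 = 0.01686
  l_6 = 0.00994
  l_7 = 0.00408
R₀ = Σ l_x b_x:
  age 1: 0.41000 × 5.3 = 2.1730
  age 2: 0.17630 × 4.8 = 0.8462
  age 3: 0.06523 × 8.9 = 0.5805
  age 4: 0.02479 × 4.2 = 0.1041
  age 5: 0.01686 × 9.3 = 0.1568
  age 6: 0.00994 × 5.0 = 0.0497
  age 7: 0.00408 × 5.9 = 0.0241
R₀ = 2.1730 + 0.8462 + 0.5805 + 0.1041 + 0.1568 + 0.0497 + 0.0241 = 3.9345

3.934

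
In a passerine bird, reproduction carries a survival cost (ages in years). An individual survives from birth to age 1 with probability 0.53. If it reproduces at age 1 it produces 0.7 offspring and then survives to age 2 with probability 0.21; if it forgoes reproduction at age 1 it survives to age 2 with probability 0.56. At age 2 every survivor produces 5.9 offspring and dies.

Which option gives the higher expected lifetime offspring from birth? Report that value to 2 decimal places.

1.75

breed at age 1: R₀ = 0.53 × (0.7 + 0.21 × 5.9) = 0.53 × 1.9390 = 1.0277
delay to age 2: R₀ = 0.53 × (0.56 × 5.9) = 0.53 × 3.3040 = 1.7511
Higher: delay to age 2 (1.7511).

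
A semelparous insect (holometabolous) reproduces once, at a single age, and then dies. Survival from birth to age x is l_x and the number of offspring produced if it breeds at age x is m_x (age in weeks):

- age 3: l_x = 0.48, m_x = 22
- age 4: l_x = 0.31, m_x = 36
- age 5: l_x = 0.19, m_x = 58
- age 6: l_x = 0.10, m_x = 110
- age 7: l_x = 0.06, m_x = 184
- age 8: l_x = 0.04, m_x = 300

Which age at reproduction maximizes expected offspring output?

8

Expected offspring if breeding at age x = l_x × m_x:
  age 3: 0.48 × 22 = 10.560
  age 4: 0.31 × 36 = 11.160
  age 5: 0.19 × 58 = 11.020
  age 6: 0.10 × 110 = 11.000
  age 7: 0.06 × 184 = 11.040
  age 8: 0.04 × 300 = 12.000
Maximum at age 8 (12.000).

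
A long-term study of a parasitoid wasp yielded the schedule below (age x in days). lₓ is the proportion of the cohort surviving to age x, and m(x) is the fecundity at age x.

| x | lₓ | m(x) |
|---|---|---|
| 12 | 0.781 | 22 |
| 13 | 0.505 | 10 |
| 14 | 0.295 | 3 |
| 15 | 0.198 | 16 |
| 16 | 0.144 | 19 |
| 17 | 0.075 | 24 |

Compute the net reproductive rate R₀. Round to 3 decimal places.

R₀ = Σ lₓ m(x):
  age 12: 0.781 × 22 = 17.1820
  age 13: 0.505 × 10 = 5.0500
  age 14: 0.295 × 3 = 0.8850
  age 15: 0.198 × 16 = 3.1680
  age 16: 0.144 × 19 = 2.7360
  age 17: 0.075 × 24 = 1.8000
R₀ = 17.1820 + 5.0500 + 0.8850 + 3.1680 + 2.7360 + 1.8000 = 30.8210

30.821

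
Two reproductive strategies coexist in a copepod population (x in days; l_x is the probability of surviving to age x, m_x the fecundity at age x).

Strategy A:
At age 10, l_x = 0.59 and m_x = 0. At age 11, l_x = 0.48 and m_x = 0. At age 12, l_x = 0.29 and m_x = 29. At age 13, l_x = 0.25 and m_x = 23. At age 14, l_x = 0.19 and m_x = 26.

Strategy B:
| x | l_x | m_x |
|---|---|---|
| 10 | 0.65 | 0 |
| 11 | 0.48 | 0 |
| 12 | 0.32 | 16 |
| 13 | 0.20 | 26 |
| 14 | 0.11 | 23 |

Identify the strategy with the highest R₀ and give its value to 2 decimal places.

19.10

Strategy A: R₀ = 0.59×0 + 0.48×0 + 0.29×29 + 0.25×23 + 0.19×26 = 19.1000
Strategy B: R₀ = 0.65×0 + 0.48×0 + 0.32×16 + 0.20×26 + 0.11×23 = 12.8500
Highest R₀: strategy A with 19.1000.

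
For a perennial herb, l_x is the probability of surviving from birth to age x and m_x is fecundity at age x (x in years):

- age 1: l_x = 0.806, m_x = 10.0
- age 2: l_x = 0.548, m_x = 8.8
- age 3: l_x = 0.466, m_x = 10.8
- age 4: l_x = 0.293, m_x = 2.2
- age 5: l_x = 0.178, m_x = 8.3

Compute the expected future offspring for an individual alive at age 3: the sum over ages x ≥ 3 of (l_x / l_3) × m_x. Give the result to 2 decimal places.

15.35

l_3 = 0.466. Conditional survival from age 3 to x is l_x / l_3.
  x=3: (0.466/0.466) × 10.8 = 10.8000
  x=4: (0.293/0.466) × 2.2 = 1.3833
  x=5: (0.178/0.466) × 8.3 = 3.1704
Sum = 10.8000 + 1.3833 + 3.1704 = 15.3536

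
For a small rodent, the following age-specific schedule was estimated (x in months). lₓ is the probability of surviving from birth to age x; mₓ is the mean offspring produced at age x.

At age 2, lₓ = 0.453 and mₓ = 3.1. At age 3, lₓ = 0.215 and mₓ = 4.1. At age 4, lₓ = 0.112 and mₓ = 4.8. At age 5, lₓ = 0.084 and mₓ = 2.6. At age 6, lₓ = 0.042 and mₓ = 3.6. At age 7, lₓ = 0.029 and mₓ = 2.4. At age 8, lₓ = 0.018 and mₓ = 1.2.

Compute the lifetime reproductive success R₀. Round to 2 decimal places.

3.28

R₀ = Σ lₓ mₓ:
  age 2: 0.453 × 3.1 = 1.4043
  age 3: 0.215 × 4.1 = 0.8815
  age 4: 0.112 × 4.8 = 0.5376
  age 5: 0.084 × 2.6 = 0.2184
  age 6: 0.042 × 3.6 = 0.1512
  age 7: 0.029 × 2.4 = 0.0696
  age 8: 0.018 × 1.2 = 0.0216
R₀ = 1.4043 + 0.8815 + 0.5376 + 0.2184 + 0.1512 + 0.0696 + 0.0216 = 3.2842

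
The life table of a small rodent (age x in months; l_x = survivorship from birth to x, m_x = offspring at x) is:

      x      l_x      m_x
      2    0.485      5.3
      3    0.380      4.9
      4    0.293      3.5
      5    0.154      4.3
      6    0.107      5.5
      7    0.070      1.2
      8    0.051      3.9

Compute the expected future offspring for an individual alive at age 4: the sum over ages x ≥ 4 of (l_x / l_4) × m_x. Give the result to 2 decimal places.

8.73

l_4 = 0.293. Conditional survival from age 4 to x is l_x / l_4.
  x=4: (0.293/0.293) × 3.5 = 3.5000
  x=5: (0.154/0.293) × 4.3 = 2.2601
  x=6: (0.107/0.293) × 5.5 = 2.0085
  x=7: (0.070/0.293) × 1.2 = 0.2867
  x=8: (0.051/0.293) × 3.9 = 0.6788
Sum = 3.5000 + 2.2601 + 2.0085 + 0.2867 + 0.6788 = 8.7341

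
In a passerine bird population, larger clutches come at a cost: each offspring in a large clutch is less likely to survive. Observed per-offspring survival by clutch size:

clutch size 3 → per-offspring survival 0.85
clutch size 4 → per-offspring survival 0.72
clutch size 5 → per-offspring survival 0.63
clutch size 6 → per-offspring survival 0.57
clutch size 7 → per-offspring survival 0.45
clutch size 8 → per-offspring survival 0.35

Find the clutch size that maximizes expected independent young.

6

Expected independent young = c × s(c):
  c=3: 3 × 0.85 = 2.550
  c=4: 4 × 0.72 = 2.880
  c=5: 5 × 0.63 = 3.150
  c=6: 6 × 0.57 = 3.420
  c=7: 7 × 0.45 = 3.150
  c=8: 8 × 0.35 = 2.800
Maximum at c = 6 (3.420 independent young).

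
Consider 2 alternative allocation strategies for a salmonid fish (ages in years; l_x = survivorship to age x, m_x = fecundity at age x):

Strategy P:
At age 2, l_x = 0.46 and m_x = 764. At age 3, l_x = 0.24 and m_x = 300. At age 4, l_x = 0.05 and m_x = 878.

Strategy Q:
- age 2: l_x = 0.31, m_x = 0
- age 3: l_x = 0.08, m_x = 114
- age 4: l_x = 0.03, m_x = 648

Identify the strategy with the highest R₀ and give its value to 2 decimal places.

Strategy P: R₀ = 0.46×764 + 0.24×300 + 0.05×878 = 467.3400
Strategy Q: R₀ = 0.31×0 + 0.08×114 + 0.03×648 = 28.5600
Highest R₀: strategy P with 467.3400.

467.34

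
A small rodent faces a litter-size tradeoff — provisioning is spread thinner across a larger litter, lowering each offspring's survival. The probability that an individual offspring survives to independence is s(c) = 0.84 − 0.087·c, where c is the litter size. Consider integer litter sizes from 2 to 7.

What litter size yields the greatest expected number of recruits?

Expected recruits = c × s(c):
  c=2: 2 × 0.666 = 1.332
  c=3: 3 × 0.579 = 1.737
  c=4: 4 × 0.492 = 1.968
  c=5: 5 × 0.405 = 2.025
  c=6: 6 × 0.318 = 1.908
  c=7: 7 × 0.231 = 1.617
Maximum at c = 5 (2.025 recruits).

5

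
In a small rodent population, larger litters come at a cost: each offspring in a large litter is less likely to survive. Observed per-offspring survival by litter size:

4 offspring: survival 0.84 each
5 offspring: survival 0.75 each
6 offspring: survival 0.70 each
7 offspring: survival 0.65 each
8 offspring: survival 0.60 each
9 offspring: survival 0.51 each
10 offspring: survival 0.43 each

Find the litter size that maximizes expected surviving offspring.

Expected surviving offspring = c × s(c):
  c=4: 4 × 0.84 = 3.360
  c=5: 5 × 0.75 = 3.750
  c=6: 6 × 0.70 = 4.200
  c=7: 7 × 0.65 = 4.550
  c=8: 8 × 0.60 = 4.800
  c=9: 9 × 0.51 = 4.590
  c=10: 10 × 0.43 = 4.300
Maximum at c = 8 (4.800 surviving offspring).

8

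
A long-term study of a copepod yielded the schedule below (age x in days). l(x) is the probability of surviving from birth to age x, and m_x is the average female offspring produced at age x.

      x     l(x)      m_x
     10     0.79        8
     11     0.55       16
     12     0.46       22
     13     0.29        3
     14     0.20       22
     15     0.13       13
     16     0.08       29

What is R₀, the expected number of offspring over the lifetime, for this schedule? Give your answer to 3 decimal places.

34.520

R₀ = Σ l(x) m_x:
  age 10: 0.79 × 8 = 6.3200
  age 11: 0.55 × 16 = 8.8000
  age 12: 0.46 × 22 = 10.1200
  age 13: 0.29 × 3 = 0.8700
  age 14: 0.20 × 22 = 4.4000
  age 15: 0.13 × 13 = 1.6900
  age 16: 0.08 × 29 = 2.3200
R₀ = 6.3200 + 8.8000 + 10.1200 + 0.8700 + 4.4000 + 1.6900 + 2.3200 = 34.5200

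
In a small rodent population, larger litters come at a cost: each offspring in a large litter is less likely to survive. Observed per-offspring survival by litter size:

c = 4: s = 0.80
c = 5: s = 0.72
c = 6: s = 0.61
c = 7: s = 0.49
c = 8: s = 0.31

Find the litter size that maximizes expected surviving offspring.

6

Expected surviving offspring = c × s(c):
  c=4: 4 × 0.80 = 3.200
  c=5: 5 × 0.72 = 3.600
  c=6: 6 × 0.61 = 3.660
  c=7: 7 × 0.49 = 3.430
  c=8: 8 × 0.31 = 2.480
Maximum at c = 6 (3.660 surviving offspring).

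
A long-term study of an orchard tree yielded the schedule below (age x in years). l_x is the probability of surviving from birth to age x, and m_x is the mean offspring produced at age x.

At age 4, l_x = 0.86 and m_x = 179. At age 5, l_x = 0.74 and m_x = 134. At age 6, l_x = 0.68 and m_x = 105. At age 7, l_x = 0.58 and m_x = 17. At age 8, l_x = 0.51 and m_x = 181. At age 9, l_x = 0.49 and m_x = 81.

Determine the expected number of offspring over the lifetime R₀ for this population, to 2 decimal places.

466.36

R₀ = Σ l_x m_x:
  age 4: 0.86 × 179 = 153.9400
  age 5: 0.74 × 134 = 99.1600
  age 6: 0.68 × 105 = 71.4000
  age 7: 0.58 × 17 = 9.8600
  age 8: 0.51 × 181 = 92.3100
  age 9: 0.49 × 81 = 39.6900
R₀ = 153.9400 + 99.1600 + 71.4000 + 9.8600 + 92.3100 + 39.6900 = 466.3600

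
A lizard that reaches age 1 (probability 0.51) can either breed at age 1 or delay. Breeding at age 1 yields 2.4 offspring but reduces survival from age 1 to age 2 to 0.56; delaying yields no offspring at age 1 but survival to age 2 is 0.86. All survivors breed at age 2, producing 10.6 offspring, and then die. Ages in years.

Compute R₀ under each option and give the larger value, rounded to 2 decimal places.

breed at age 1: R₀ = 0.51 × (2.4 + 0.56 × 10.6) = 0.51 × 8.3360 = 4.2514
delay to age 2: R₀ = 0.51 × (0.86 × 10.6) = 0.51 × 9.1160 = 4.6492
Higher: delay to age 2 (4.6492).

4.65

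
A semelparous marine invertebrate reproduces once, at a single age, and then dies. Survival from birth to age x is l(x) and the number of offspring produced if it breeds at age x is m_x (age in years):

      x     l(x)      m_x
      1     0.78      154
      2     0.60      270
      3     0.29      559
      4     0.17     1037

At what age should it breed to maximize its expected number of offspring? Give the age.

4

Expected offspring if breeding at age x = l(x) × m_x:
  age 1: 0.78 × 154 = 120.120
  age 2: 0.60 × 270 = 162.000
  age 3: 0.29 × 559 = 162.110
  age 4: 0.17 × 1037 = 176.290
Maximum at age 4 (176.290).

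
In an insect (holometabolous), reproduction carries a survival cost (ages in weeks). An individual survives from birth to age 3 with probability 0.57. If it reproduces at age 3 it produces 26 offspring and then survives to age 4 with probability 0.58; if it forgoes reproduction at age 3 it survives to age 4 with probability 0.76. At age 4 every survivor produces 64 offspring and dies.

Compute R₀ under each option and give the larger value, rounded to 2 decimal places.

35.98

breed at age 3: R₀ = 0.57 × (26 + 0.58 × 64) = 0.57 × 63.1200 = 35.9784
delay to age 4: R₀ = 0.57 × (0.76 × 64) = 0.57 × 48.6400 = 27.7248
Higher: breed at age 3 (35.9784).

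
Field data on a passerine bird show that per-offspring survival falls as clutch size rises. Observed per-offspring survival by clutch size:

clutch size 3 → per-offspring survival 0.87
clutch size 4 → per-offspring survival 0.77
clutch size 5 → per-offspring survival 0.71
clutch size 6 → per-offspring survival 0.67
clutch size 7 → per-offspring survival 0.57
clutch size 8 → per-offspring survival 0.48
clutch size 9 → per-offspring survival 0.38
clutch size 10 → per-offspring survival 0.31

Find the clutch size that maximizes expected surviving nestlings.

Expected surviving nestlings = c × s(c):
  c=3: 3 × 0.87 = 2.610
  c=4: 4 × 0.77 = 3.080
  c=5: 5 × 0.71 = 3.550
  c=6: 6 × 0.67 = 4.020
  c=7: 7 × 0.57 = 3.990
  c=8: 8 × 0.48 = 3.840
  c=9: 9 × 0.38 = 3.420
  c=10: 10 × 0.31 = 3.100
Maximum at c = 6 (4.020 surviving nestlings).

6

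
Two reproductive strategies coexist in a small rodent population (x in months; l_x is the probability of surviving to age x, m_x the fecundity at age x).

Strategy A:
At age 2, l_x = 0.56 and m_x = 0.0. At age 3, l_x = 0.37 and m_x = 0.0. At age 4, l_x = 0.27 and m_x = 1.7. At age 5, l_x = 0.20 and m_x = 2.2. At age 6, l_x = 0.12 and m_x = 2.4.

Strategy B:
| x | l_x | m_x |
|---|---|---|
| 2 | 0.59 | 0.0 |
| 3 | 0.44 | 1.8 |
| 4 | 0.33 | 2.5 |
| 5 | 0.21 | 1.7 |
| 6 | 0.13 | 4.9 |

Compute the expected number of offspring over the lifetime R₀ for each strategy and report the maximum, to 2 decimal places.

2.61

Strategy A: R₀ = 0.56×0.0 + 0.37×0.0 + 0.27×1.7 + 0.20×2.2 + 0.12×2.4 = 1.1870
Strategy B: R₀ = 0.59×0.0 + 0.44×1.8 + 0.33×2.5 + 0.21×1.7 + 0.13×4.9 = 2.6110
Highest R₀: strategy B with 2.6110.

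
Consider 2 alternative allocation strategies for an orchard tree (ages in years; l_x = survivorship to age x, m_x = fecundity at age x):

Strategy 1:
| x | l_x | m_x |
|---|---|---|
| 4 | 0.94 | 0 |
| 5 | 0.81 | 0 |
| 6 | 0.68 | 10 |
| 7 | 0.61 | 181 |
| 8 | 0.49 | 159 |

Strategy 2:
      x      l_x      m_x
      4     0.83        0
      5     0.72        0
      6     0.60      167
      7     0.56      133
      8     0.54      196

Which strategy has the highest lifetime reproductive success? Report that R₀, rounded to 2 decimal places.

280.52

Strategy 1: R₀ = 0.94×0 + 0.81×0 + 0.68×10 + 0.61×181 + 0.49×159 = 195.1200
Strategy 2: R₀ = 0.83×0 + 0.72×0 + 0.60×167 + 0.56×133 + 0.54×196 = 280.5200
Highest R₀: strategy 2 with 280.5200.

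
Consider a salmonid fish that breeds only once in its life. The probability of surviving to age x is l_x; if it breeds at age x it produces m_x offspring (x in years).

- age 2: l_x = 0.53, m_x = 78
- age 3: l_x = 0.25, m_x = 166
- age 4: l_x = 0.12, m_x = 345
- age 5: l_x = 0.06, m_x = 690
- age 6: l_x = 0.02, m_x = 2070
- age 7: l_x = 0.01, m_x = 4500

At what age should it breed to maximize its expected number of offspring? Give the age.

Expected offspring if breeding at age x = l_x × m_x:
  age 2: 0.53 × 78 = 41.340
  age 3: 0.25 × 166 = 41.500
  age 4: 0.12 × 345 = 41.400
  age 5: 0.06 × 690 = 41.400
  age 6: 0.02 × 2070 = 41.400
  age 7: 0.01 × 4500 = 45.000
Maximum at age 7 (45.000).

7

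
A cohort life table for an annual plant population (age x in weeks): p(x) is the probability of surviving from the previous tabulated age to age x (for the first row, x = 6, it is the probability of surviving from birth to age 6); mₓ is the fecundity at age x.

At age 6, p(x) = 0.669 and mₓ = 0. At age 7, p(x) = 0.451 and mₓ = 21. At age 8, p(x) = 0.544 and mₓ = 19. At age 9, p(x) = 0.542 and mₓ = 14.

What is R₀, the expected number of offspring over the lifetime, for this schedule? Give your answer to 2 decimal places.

10.70

Survivorship from birth: l_x = p_6·p_7·…·p_x.
  l_6 = 0.66900
  l_7 = 0.30172
  l_8 = 0.16414
  l_9 = 0.08896
R₀ = Σ l_x mₓ:
  age 6: 0.66900 × 0 = 0.0000
  age 7: 0.30172 × 21 = 6.3361
  age 8: 0.16414 × 19 = 3.1187
  age 9: 0.08896 × 14 = 1.2454
R₀ = 0.0000 + 6.3361 + 3.1187 + 1.2454 = 10.7002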